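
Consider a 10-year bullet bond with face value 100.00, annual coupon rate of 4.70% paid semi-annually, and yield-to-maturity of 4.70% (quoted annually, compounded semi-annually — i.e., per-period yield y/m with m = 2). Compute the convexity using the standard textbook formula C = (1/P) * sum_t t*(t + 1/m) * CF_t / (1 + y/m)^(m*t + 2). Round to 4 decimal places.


Coupon per period c = face * coupon_rate / m = 2.350000
Periods per year m = 2; per-period yield y/m = 0.023500
Number of cashflows N = 20
Cashflows (t years, CF_t, discount factor 1/(1+y/m)^(m*t), PV):
  t = 0.5000: CF_t = 2.350000, DF = 0.977040, PV = 2.296043
  t = 1.0000: CF_t = 2.350000, DF = 0.954606, PV = 2.243325
  t = 1.5000: CF_t = 2.350000, DF = 0.932688, PV = 2.191817
  t = 2.0000: CF_t = 2.350000, DF = 0.911273, PV = 2.141492
  t = 2.5000: CF_t = 2.350000, DF = 0.890350, PV = 2.092323
  t = 3.0000: CF_t = 2.350000, DF = 0.869907, PV = 2.044282
  t = 3.5000: CF_t = 2.350000, DF = 0.849934, PV = 1.997344
  t = 4.0000: CF_t = 2.350000, DF = 0.830419, PV = 1.951484
  t = 4.5000: CF_t = 2.350000, DF = 0.811352, PV = 1.906677
  t = 5.0000: CF_t = 2.350000, DF = 0.792723, PV = 1.862899
  t = 5.5000: CF_t = 2.350000, DF = 0.774522, PV = 1.820126
  t = 6.0000: CF_t = 2.350000, DF = 0.756739, PV = 1.778336
  t = 6.5000: CF_t = 2.350000, DF = 0.739363, PV = 1.737504
  t = 7.0000: CF_t = 2.350000, DF = 0.722387, PV = 1.697610
  t = 7.5000: CF_t = 2.350000, DF = 0.705801, PV = 1.658632
  t = 8.0000: CF_t = 2.350000, DF = 0.689596, PV = 1.620550
  t = 8.5000: CF_t = 2.350000, DF = 0.673762, PV = 1.583341
  t = 9.0000: CF_t = 2.350000, DF = 0.658292, PV = 1.546987
  t = 9.5000: CF_t = 2.350000, DF = 0.643178, PV = 1.511467
  t = 10.0000: CF_t = 102.350000, DF = 0.628410, PV = 64.317759
Price P = sum_t PV_t = 100.000000
Convexity numerator sum_t t*(t + 1/m) * CF_t / (1+y/m)^(m*t + 2):
  t = 0.5000: term = 1.095909
  t = 1.0000: term = 3.212238
  t = 1.5000: term = 6.276968
  t = 2.0000: term = 10.221409
  t = 2.5000: term = 14.980082
  t = 3.0000: term = 20.490586
  t = 3.5000: term = 26.693485
  t = 4.0000: term = 33.532188
  t = 4.5000: term = 40.952844
  t = 5.0000: term = 48.904226
  t = 5.5000: term = 57.337637
  t = 6.0000: term = 66.206802
  t = 6.5000: term = 75.467776
  t = 7.0000: term = 85.078851
  t = 7.5000: term = 95.000461
  t = 8.0000: term = 105.195104
  t = 8.5000: term = 115.627252
  t = 9.0000: term = 126.263271
  t = 9.5000: term = 137.071347
  t = 10.0000: term = 6446.804674
Convexity = (1/P) * sum = 7516.413111 / 100.000000 = 75.164131

Answer: Convexity = 75.1641


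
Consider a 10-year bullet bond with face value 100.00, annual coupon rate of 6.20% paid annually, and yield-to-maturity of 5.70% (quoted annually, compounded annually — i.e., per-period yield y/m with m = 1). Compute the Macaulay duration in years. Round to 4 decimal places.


Answer: Macaulay duration = 7.7890 years

Derivation:
Coupon per period c = face * coupon_rate / m = 6.200000
Periods per year m = 1; per-period yield y/m = 0.057000
Number of cashflows N = 10
Cashflows (t years, CF_t, discount factor 1/(1+y/m)^(m*t), PV):
  t = 1.0000: CF_t = 6.200000, DF = 0.946074, PV = 5.865658
  t = 2.0000: CF_t = 6.200000, DF = 0.895056, PV = 5.549345
  t = 3.0000: CF_t = 6.200000, DF = 0.846789, PV = 5.250090
  t = 4.0000: CF_t = 6.200000, DF = 0.801125, PV = 4.966972
  t = 5.0000: CF_t = 6.200000, DF = 0.757923, PV = 4.699122
  t = 6.0000: CF_t = 6.200000, DF = 0.717051, PV = 4.445717
  t = 7.0000: CF_t = 6.200000, DF = 0.678383, PV = 4.205976
  t = 8.0000: CF_t = 6.200000, DF = 0.641801, PV = 3.979164
  t = 9.0000: CF_t = 6.200000, DF = 0.607191, PV = 3.764582
  t = 10.0000: CF_t = 106.200000, DF = 0.574447, PV = 61.006294
Price P = sum_t PV_t = 103.732919
Macaulay numerator sum_t t * PV_t:
  t * PV_t at t = 1.0000: 5.865658
  t * PV_t at t = 2.0000: 11.098690
  t * PV_t at t = 3.0000: 15.750269
  t * PV_t at t = 4.0000: 19.867889
  t * PV_t at t = 5.0000: 23.495612
  t * PV_t at t = 6.0000: 26.674299
  t * PV_t at t = 7.0000: 29.441831
  t * PV_t at t = 8.0000: 31.833308
  t * PV_t at t = 9.0000: 33.881241
  t * PV_t at t = 10.0000: 610.062940
Macaulay duration D = (sum_t t * PV_t) / P = 807.971738 / 103.732919 = 7.788962


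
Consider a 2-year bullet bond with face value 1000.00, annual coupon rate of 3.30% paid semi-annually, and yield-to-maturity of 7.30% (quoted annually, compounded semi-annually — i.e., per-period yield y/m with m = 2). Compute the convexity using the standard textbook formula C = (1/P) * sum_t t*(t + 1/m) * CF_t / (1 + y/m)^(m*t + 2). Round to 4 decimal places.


Coupon per period c = face * coupon_rate / m = 16.500000
Periods per year m = 2; per-period yield y/m = 0.036500
Number of cashflows N = 4
Cashflows (t years, CF_t, discount factor 1/(1+y/m)^(m*t), PV):
  t = 0.5000: CF_t = 16.500000, DF = 0.964785, PV = 15.918958
  t = 1.0000: CF_t = 16.500000, DF = 0.930811, PV = 15.358377
  t = 1.5000: CF_t = 16.500000, DF = 0.898033, PV = 14.817537
  t = 2.0000: CF_t = 1016.500000, DF = 0.866409, PV = 880.704382
Price P = sum_t PV_t = 926.799255
Convexity numerator sum_t t*(t + 1/m) * CF_t / (1+y/m)^(m*t + 2):
  t = 0.5000: term = 7.408769
  t = 1.0000: term = 21.443614
  t = 1.5000: term = 41.376968
  t = 2.0000: term = 4098.845502
Convexity = (1/P) * sum = 4169.074853 / 926.799255 = 4.498358

Answer: Convexity = 4.4984


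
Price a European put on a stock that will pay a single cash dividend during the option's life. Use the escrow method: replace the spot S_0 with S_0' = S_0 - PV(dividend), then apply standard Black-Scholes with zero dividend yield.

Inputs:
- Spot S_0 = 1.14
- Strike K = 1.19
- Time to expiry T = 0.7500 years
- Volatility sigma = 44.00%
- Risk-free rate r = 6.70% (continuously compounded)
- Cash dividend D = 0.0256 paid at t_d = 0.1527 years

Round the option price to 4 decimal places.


PV(D) = D * exp(-r * t_d) = 0.0256 * 0.98982126 = 0.02533942
S_0' = S_0 - PV(D) = 1.1400 - 0.02533942 = 1.11466058
d1 = (ln(S_0'/K) + (r + sigma^2/2)*T) / (sigma*sqrt(T)) = 0.15075832
d2 = d1 - sigma*sqrt(T) = -0.23029286
exp(-rT) = 0.95099165
N(-d1) = 0.44008318; N(-d2) = 0.59106790
P = K * exp(-rT) * N(-d2) - S_0' * N(-d1) = 1.1900 * 0.95099165 * 0.59106790 - 1.11466058 * 0.44008318 = 0.1784

Answer: Price = 0.1784


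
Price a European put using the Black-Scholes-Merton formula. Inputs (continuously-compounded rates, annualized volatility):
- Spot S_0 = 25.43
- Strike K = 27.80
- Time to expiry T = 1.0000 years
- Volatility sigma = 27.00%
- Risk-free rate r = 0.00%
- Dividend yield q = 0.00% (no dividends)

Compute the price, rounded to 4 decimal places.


d1 = (ln(S/K) + (r - q + 0.5*sigma^2) * T) / (sigma * sqrt(T)) = -0.19502386
d2 = d1 - sigma * sqrt(T) = -0.46502386
exp(-rT) = 1.00000000; exp(-qT) = 1.00000000
P = K * exp(-rT) * N(-d2) - S_0 * exp(-qT) * N(-d1)
N(-d1) = 0.57731286; N(-d2) = 0.67904281
P = 27.8000 * 1.00000000 * 0.67904281 - 25.4300 * 1.00000000 * 0.57731286 = 4.1963

Answer: Price = 4.1963


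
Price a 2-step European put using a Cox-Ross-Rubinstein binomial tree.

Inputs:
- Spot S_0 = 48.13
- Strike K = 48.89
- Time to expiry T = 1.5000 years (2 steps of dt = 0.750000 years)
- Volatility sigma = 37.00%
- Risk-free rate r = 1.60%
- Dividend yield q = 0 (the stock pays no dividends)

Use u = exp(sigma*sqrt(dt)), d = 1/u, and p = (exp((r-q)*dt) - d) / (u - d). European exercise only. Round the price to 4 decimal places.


Answer: Price = V(0,0) = 7.5939

Derivation:
dt = T/N = 0.750000
u = exp(sigma*sqrt(dt)) = 1.377719; d = 1/u = 0.725837
p = (exp((r-q)*dt) - d) / (u - d) = 0.439090
Discount per step: exp(-r*dt) = 0.988072
Stock lattice S(k, i) with i counting down-moves:
  k=0: S(0,0) = 48.1300
  k=1: S(1,0) = 66.3096; S(1,1) = 34.9345
  k=2: S(2,0) = 91.3560; S(2,1) = 48.1300; S(2,2) = 25.3568
Terminal payoffs V(N, i) = max(K - S_T, 0):
  V(2,0) = 0.000000; V(2,1) = 0.760000; V(2,2) = 23.533201
Backward induction: V(k, i) = exp(-r*dt) * [p * V(k+1, i) + (1-p) * V(k+1, i+1)].
  V(1,0) = exp(-r*dt) * [p*0.000000 + (1-p)*0.760000] = 0.421206
  V(1,1) = exp(-r*dt) * [p*0.760000 + (1-p)*23.533201] = 13.372277
  V(0,0) = exp(-r*dt) * [p*0.421206 + (1-p)*13.372277] = 7.593912


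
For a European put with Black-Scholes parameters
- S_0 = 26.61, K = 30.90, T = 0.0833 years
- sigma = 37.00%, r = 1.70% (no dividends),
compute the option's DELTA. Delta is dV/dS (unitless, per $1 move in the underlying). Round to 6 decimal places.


d1 = -1.3330199378; d2 = -1.4398083735
phi(d1) = 0.1640786143; exp(-qT) = 1.0000000000; exp(-rT) = 0.9985849022
N(-d1) = 0.9087373695
Delta = -exp(-qT) * N(-d1) = -1.0000000000 * 0.9087373695 = -0.908737

Answer: Delta = -0.908737


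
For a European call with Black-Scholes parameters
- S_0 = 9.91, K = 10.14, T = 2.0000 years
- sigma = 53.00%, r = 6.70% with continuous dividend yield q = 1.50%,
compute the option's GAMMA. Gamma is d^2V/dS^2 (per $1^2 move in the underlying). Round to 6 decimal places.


Answer: Gamma = 0.046385

Derivation:
d1 = 0.4829090372; d2 = -0.2666241509
phi(d1) = 0.3550349292; exp(-qT) = 0.9704455335; exp(-rT) = 0.8745900646
Gamma = exp(-qT) * phi(d1) / (S * sigma * sqrt(T)) = 0.9704455335 * 0.3550349292 / (9.9100 * 0.5300 * 1.4142135624) = 0.046385


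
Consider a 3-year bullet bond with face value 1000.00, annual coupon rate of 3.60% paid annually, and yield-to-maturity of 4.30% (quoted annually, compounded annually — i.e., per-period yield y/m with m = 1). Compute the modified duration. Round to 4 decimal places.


Answer: Modified duration = 2.7765

Derivation:
Coupon per period c = face * coupon_rate / m = 36.000000
Periods per year m = 1; per-period yield y/m = 0.043000
Number of cashflows N = 3
Cashflows (t years, CF_t, discount factor 1/(1+y/m)^(m*t), PV):
  t = 1.0000: CF_t = 36.000000, DF = 0.958773, PV = 34.515820
  t = 2.0000: CF_t = 36.000000, DF = 0.919245, PV = 33.092828
  t = 3.0000: CF_t = 1036.000000, DF = 0.881347, PV = 913.075795
Price P = sum_t PV_t = 980.684443
First compute Macaulay numerator sum_t t * PV_t:
  t * PV_t at t = 1.0000: 34.515820
  t * PV_t at t = 2.0000: 66.185656
  t * PV_t at t = 3.0000: 2739.227385
Macaulay duration D = 2839.928861 / 980.684443 = 2.895864
Modified duration = D / (1 + y/m) = 2.895864 / (1 + 0.043000) = 2.776476


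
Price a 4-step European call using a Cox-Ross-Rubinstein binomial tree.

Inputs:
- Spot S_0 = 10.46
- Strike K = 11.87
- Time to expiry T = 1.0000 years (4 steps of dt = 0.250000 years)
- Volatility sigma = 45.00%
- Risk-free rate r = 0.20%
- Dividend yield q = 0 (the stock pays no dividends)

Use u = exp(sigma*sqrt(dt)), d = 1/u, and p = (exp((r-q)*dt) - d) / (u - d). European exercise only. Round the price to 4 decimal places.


Answer: Price = V(0,0) = 1.4285

Derivation:
dt = T/N = 0.250000
u = exp(sigma*sqrt(dt)) = 1.252323; d = 1/u = 0.798516
p = (exp((r-q)*dt) - d) / (u - d) = 0.445088
Discount per step: exp(-r*dt) = 0.999500
Stock lattice S(k, i) with i counting down-moves:
  k=0: S(0,0) = 10.4600
  k=1: S(1,0) = 13.0993; S(1,1) = 8.3525
  k=2: S(2,0) = 16.4045; S(2,1) = 10.4600; S(2,2) = 6.6696
  k=3: S(3,0) = 20.5438; S(3,1) = 13.0993; S(3,2) = 8.3525; S(3,3) = 5.3258
  k=4: S(4,0) = 25.7274; S(4,1) = 16.4045; S(4,2) = 10.4600; S(4,3) = 6.6696; S(4,4) = 4.2527
Terminal payoffs V(N, i) = max(S_T - K, 0):
  V(4,0) = 13.857449; V(4,1) = 4.534545; V(4,2) = 0.000000; V(4,3) = 0.000000; V(4,4) = 0.000000
Backward induction: V(k, i) = exp(-r*dt) * [p * V(k+1, i) + (1-p) * V(k+1, i+1)].
  V(3,0) = exp(-r*dt) * [p*13.857449 + (1-p)*4.534545] = 8.679718
  V(3,1) = exp(-r*dt) * [p*4.534545 + (1-p)*0.000000] = 2.017264
  V(3,2) = exp(-r*dt) * [p*0.000000 + (1-p)*0.000000] = 0.000000
  V(3,3) = exp(-r*dt) * [p*0.000000 + (1-p)*0.000000] = 0.000000
  V(2,0) = exp(-r*dt) * [p*8.679718 + (1-p)*2.017264] = 4.980153
  V(2,1) = exp(-r*dt) * [p*2.017264 + (1-p)*0.000000] = 0.897411
  V(2,2) = exp(-r*dt) * [p*0.000000 + (1-p)*0.000000] = 0.000000
  V(1,0) = exp(-r*dt) * [p*4.980153 + (1-p)*0.897411] = 2.713234
  V(1,1) = exp(-r*dt) * [p*0.897411 + (1-p)*0.000000] = 0.399228
  V(0,0) = exp(-r*dt) * [p*2.713234 + (1-p)*0.399228] = 1.428450


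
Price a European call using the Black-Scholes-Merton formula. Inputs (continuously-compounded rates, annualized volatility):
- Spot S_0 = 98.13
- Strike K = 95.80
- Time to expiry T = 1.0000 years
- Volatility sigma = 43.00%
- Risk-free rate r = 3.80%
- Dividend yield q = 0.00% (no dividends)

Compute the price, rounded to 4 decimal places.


Answer: Price = 19.3193

Derivation:
d1 = (ln(S/K) + (r - q + 0.5*sigma^2) * T) / (sigma * sqrt(T)) = 0.35925685
d2 = d1 - sigma * sqrt(T) = -0.07074315
exp(-rT) = 0.96271294; exp(-qT) = 1.00000000
C = S_0 * exp(-qT) * N(d1) - K * exp(-rT) * N(d2)
N(d1) = 0.64029852; N(d2) = 0.47180109
C = 98.1300 * 1.00000000 * 0.64029852 - 95.8000 * 0.96271294 * 0.47180109 = 19.3193


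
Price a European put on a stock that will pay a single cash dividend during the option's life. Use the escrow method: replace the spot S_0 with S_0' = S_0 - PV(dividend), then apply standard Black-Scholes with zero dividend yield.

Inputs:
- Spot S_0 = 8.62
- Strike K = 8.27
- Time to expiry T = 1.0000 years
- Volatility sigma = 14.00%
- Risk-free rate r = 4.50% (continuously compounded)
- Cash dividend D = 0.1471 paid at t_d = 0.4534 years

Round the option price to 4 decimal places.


Answer: Price = 0.2274

Derivation:
PV(D) = D * exp(-r * t_d) = 0.1471 * 0.97980373 = 0.14412913
S_0' = S_0 - PV(D) = 8.6200 - 0.14412913 = 8.47587087
d1 = (ln(S_0'/K) + (r + sigma^2/2)*T) / (sigma*sqrt(T)) = 0.56706355
d2 = d1 - sigma*sqrt(T) = 0.42706355
exp(-rT) = 0.95599748
N(-d1) = 0.28533550; N(-d2) = 0.33466652
P = K * exp(-rT) * N(-d2) - S_0' * N(-d1) = 8.2700 * 0.95599748 * 0.33466652 - 8.47587087 * 0.28533550 = 0.2274


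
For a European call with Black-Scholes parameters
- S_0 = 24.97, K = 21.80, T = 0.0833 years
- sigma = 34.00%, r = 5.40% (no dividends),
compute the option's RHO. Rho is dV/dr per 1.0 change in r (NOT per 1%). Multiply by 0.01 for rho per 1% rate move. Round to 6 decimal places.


Answer: Rho = 1.656392

Derivation:
d1 = 1.4784286335; d2 = 1.3802987196
phi(d1) = 0.1337458201; exp(-qT) = 1.0000000000; exp(-rT) = 0.9955119017
N(d2) = 0.9162526555
Rho = K*T*exp(-rT)*N(d2) = 21.8000 * 0.0833 * 0.9955119017 * 0.9162526555 = 1.656392


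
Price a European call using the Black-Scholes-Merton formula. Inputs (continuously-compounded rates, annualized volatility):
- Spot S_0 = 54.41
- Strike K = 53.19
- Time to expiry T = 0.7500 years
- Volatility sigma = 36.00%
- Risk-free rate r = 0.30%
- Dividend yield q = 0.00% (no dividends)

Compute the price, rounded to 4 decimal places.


d1 = (ln(S/K) + (r - q + 0.5*sigma^2) * T) / (sigma * sqrt(T)) = 0.23583973
d2 = d1 - sigma * sqrt(T) = -0.07592941
exp(-rT) = 0.99775253; exp(-qT) = 1.00000000
C = S_0 * exp(-qT) * N(d1) - K * exp(-rT) * N(d2)
N(d1) = 0.59322148; N(d2) = 0.46973763
C = 54.4100 * 1.00000000 * 0.59322148 - 53.1900 * 0.99775253 * 0.46973763 = 7.3480

Answer: Price = 7.3480


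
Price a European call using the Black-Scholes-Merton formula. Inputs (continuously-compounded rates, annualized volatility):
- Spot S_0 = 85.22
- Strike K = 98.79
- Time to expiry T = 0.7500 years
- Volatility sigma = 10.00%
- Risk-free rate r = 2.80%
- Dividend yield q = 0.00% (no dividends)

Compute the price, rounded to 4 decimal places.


Answer: Price = 0.2500

Derivation:
d1 = (ln(S/K) + (r - q + 0.5*sigma^2) * T) / (sigma * sqrt(T)) = -1.42039987
d2 = d1 - sigma * sqrt(T) = -1.50700241
exp(-rT) = 0.97921896; exp(-qT) = 1.00000000
C = S_0 * exp(-qT) * N(d1) - K * exp(-rT) * N(d2)
N(d1) = 0.07774565; N(d2) = 0.06590502
C = 85.2200 * 1.00000000 * 0.07774565 - 98.7900 * 0.97921896 * 0.06590502 = 0.2500


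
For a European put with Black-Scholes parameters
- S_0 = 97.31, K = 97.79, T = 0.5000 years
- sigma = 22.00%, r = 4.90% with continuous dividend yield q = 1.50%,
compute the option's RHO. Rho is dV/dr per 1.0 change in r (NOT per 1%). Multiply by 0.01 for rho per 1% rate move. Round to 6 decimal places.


Answer: Rho = -23.858330

Derivation:
d1 = 0.1554313047; d2 = -0.0001321871
phi(d1) = 0.3941522676; exp(-qT) = 0.9925280548; exp(-rT) = 0.9757976889
N(-d2) = 0.5000527350
Rho = -K*T*exp(-rT)*N(-d2) = -97.7900 * 0.5000 * 0.9757976889 * 0.5000527350 = -23.858330


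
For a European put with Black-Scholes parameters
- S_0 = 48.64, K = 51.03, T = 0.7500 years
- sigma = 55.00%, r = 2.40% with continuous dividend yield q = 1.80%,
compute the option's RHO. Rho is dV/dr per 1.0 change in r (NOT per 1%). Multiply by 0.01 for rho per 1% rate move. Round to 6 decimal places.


d1 = 0.1468989924; d2 = -0.3294149796
phi(d1) = 0.3946609685; exp(-qT) = 0.9865907163; exp(-rT) = 0.9821610324
N(-d2) = 0.6290789765
Rho = -K*T*exp(-rT)*N(-d2) = -51.0300 * 0.7500 * 0.9821610324 * 0.6290789765 = -23.646927

Answer: Rho = -23.646927


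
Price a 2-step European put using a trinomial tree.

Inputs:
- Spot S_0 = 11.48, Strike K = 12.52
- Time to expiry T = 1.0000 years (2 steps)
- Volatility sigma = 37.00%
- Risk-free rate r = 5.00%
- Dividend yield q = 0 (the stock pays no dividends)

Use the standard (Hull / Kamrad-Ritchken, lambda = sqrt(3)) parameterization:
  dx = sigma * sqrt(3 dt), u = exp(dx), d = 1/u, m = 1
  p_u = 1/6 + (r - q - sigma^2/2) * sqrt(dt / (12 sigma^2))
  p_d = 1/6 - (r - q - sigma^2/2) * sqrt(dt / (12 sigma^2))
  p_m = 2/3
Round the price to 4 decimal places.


Answer: Price = V(0,0) = 1.9004

Derivation:
dt = T/N = 0.500000; dx = sigma*sqrt(3*dt) = 0.453156
u = exp(dx) = 1.573269; d = 1/u = 0.635619
p_u = 0.156488, p_m = 0.666667, p_d = 0.176845
Discount per step: exp(-r*dt) = 0.975310
Stock lattice S(k, j) with j the centered position index:
  k=0: S(0,+0) = 11.4800
  k=1: S(1,-1) = 7.2969; S(1,+0) = 11.4800; S(1,+1) = 18.0611
  k=2: S(2,-2) = 4.6381; S(2,-1) = 7.2969; S(2,+0) = 11.4800; S(2,+1) = 18.0611; S(2,+2) = 28.4150
Terminal payoffs V(N, j) = max(K - S_T, 0):
  V(2,-2) = 7.881945; V(2,-1) = 5.223091; V(2,+0) = 1.040000; V(2,+1) = 0.000000; V(2,+2) = 0.000000
Backward induction: V(k, j) = exp(-r*dt) * [p_u * V(k+1, j+1) + p_m * V(k+1, j) + p_d * V(k+1, j-1)]
  V(1,-1) = exp(-r*dt) * [p_u*1.040000 + p_m*5.223091 + p_d*7.881945] = 4.914287
  V(1,+0) = exp(-r*dt) * [p_u*0.000000 + p_m*1.040000 + p_d*5.223091] = 1.577088
  V(1,+1) = exp(-r*dt) * [p_u*0.000000 + p_m*0.000000 + p_d*1.040000] = 0.179378
  V(0,+0) = exp(-r*dt) * [p_u*0.179378 + p_m*1.577088 + p_d*4.914287] = 1.900422


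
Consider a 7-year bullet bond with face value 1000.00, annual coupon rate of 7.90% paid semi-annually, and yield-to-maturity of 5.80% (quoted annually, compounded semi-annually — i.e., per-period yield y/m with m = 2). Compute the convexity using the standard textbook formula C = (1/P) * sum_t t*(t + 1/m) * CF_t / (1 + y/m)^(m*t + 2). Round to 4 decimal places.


Answer: Convexity = 36.5699

Derivation:
Coupon per period c = face * coupon_rate / m = 39.500000
Periods per year m = 2; per-period yield y/m = 0.029000
Number of cashflows N = 14
Cashflows (t years, CF_t, discount factor 1/(1+y/m)^(m*t), PV):
  t = 0.5000: CF_t = 39.500000, DF = 0.971817, PV = 38.386783
  t = 1.0000: CF_t = 39.500000, DF = 0.944429, PV = 37.304940
  t = 1.5000: CF_t = 39.500000, DF = 0.917812, PV = 36.253586
  t = 2.0000: CF_t = 39.500000, DF = 0.891946, PV = 35.231862
  t = 2.5000: CF_t = 39.500000, DF = 0.866808, PV = 34.238933
  t = 3.0000: CF_t = 39.500000, DF = 0.842379, PV = 33.273987
  t = 3.5000: CF_t = 39.500000, DF = 0.818639, PV = 32.336236
  t = 4.0000: CF_t = 39.500000, DF = 0.795567, PV = 31.424914
  t = 4.5000: CF_t = 39.500000, DF = 0.773146, PV = 30.539275
  t = 5.0000: CF_t = 39.500000, DF = 0.751357, PV = 29.678596
  t = 5.5000: CF_t = 39.500000, DF = 0.730182, PV = 28.842173
  t = 6.0000: CF_t = 39.500000, DF = 0.709603, PV = 28.029322
  t = 6.5000: CF_t = 39.500000, DF = 0.689605, PV = 27.239380
  t = 7.0000: CF_t = 1039.500000, DF = 0.670170, PV = 696.641347
Price P = sum_t PV_t = 1119.421335
Convexity numerator sum_t t*(t + 1/m) * CF_t / (1+y/m)^(m*t + 2):
  t = 0.5000: term = 18.126793
  t = 1.0000: term = 52.847793
  t = 1.5000: term = 102.716799
  t = 2.0000: term = 166.369937
  t = 2.5000: term = 242.521774
  t = 3.0000: term = 329.961597
  t = 3.5000: term = 427.549850
  t = 4.0000: term = 534.214723
  t = 4.5000: term = 648.948886
  t = 5.0000: term = 770.806365
  t = 5.5000: term = 898.899551
  t = 6.0000: term = 1032.396339
  t = 6.5000: term = 1170.517392
  t = 7.0000: term = 34541.230184
Convexity = (1/P) * sum = 40937.107982 / 1119.421335 = 36.569884


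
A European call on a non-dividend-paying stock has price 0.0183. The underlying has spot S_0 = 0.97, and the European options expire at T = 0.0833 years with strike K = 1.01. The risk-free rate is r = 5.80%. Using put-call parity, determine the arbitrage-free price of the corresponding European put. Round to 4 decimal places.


Answer: Put price = 0.0534

Derivation:
Put-call parity: C - P = S_0 * exp(-qT) - K * exp(-rT).
S_0 * exp(-qT) = 0.9700 * 1.00000000 = 0.97000000
K * exp(-rT) = 1.0100 * 0.99518025 = 1.00513205
P = C - S*exp(-qT) + K*exp(-rT)
P = 0.0183 - 0.97000000 + 1.00513205 = 0.0534


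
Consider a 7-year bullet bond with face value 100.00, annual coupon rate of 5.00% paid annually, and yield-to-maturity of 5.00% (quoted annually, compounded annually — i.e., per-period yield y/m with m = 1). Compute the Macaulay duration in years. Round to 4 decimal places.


Coupon per period c = face * coupon_rate / m = 5.000000
Periods per year m = 1; per-period yield y/m = 0.050000
Number of cashflows N = 7
Cashflows (t years, CF_t, discount factor 1/(1+y/m)^(m*t), PV):
  t = 1.0000: CF_t = 5.000000, DF = 0.952381, PV = 4.761905
  t = 2.0000: CF_t = 5.000000, DF = 0.907029, PV = 4.535147
  t = 3.0000: CF_t = 5.000000, DF = 0.863838, PV = 4.319188
  t = 4.0000: CF_t = 5.000000, DF = 0.822702, PV = 4.113512
  t = 5.0000: CF_t = 5.000000, DF = 0.783526, PV = 3.917631
  t = 6.0000: CF_t = 5.000000, DF = 0.746215, PV = 3.731077
  t = 7.0000: CF_t = 105.000000, DF = 0.710681, PV = 74.621540
Price P = sum_t PV_t = 100.000000
Macaulay numerator sum_t t * PV_t:
  t * PV_t at t = 1.0000: 4.761905
  t * PV_t at t = 2.0000: 9.070295
  t * PV_t at t = 3.0000: 12.957564
  t * PV_t at t = 4.0000: 16.454049
  t * PV_t at t = 5.0000: 19.588154
  t * PV_t at t = 6.0000: 22.386462
  t * PV_t at t = 7.0000: 522.350778
Macaulay duration D = (sum_t t * PV_t) / P = 607.569207 / 100.000000 = 6.075692

Answer: Macaulay duration = 6.0757 years


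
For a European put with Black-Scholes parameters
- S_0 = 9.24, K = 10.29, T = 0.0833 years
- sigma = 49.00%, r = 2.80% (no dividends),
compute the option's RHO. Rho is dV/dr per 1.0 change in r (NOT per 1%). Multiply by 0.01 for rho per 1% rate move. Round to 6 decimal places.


d1 = -0.6738537625; d2 = -0.8152762854
phi(d1) = 0.3179128534; exp(-qT) = 1.0000000000; exp(-rT) = 0.9976703179
N(-d2) = 0.7925429100
Rho = -K*T*exp(-rT)*N(-d2) = -10.2900 * 0.0833 * 0.9976703179 * 0.7925429100 = -0.677751

Answer: Rho = -0.677751


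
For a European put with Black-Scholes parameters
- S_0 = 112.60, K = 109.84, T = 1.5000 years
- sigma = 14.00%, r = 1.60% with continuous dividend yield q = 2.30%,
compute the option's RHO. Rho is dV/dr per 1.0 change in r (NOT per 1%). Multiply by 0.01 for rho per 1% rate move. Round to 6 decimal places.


d1 = 0.1692303138; d2 = -0.0022339682
phi(d1) = 0.3932703529; exp(-qT) = 0.9660883397; exp(-rT) = 0.9762857098
N(-d2) = 0.5008912236
Rho = -K*T*exp(-rT)*N(-d2) = -109.8400 * 1.5000 * 0.9762857098 * 0.5008912236 = -80.569773

Answer: Rho = -80.569773


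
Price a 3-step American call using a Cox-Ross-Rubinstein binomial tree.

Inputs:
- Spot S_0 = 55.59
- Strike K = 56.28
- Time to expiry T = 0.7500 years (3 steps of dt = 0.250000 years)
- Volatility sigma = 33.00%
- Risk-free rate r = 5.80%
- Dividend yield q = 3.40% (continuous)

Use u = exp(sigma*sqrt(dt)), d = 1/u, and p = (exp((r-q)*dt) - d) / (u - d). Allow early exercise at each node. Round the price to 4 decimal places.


Answer: Price = V(0,0) = 6.8007

Derivation:
dt = T/N = 0.250000
u = exp(sigma*sqrt(dt)) = 1.179393; d = 1/u = 0.847894
p = (exp((r-q)*dt) - d) / (u - d) = 0.476997
Discount per step: exp(-r*dt) = 0.985605
Stock lattice S(k, i) with i counting down-moves:
  k=0: S(0,0) = 55.5900
  k=1: S(1,0) = 65.5625; S(1,1) = 47.1344
  k=2: S(2,0) = 77.3239; S(2,1) = 55.5900; S(2,2) = 39.9650
  k=3: S(3,0) = 91.1953; S(3,1) = 65.5625; S(3,2) = 47.1344; S(3,3) = 33.8860
Terminal payoffs V(N, i) = max(S_T - K, 0):
  V(3,0) = 34.915297; V(3,1) = 9.282463; V(3,2) = 0.000000; V(3,3) = 0.000000
Backward induction: V(k, i) = exp(-r*dt) * [p * V(k+1, i) + (1-p) * V(k+1, i+1)]; then take max(V_cont, immediate exercise) for American.
  V(2,0) = exp(-r*dt) * [p*34.915297 + (1-p)*9.282463] = 21.199622; exercise = 21.043918; V(2,0) = max -> 21.199622
  V(2,1) = exp(-r*dt) * [p*9.282463 + (1-p)*0.000000] = 4.363972; exercise = 0.000000; V(2,1) = max -> 4.363972
  V(2,2) = exp(-r*dt) * [p*0.000000 + (1-p)*0.000000] = 0.000000; exercise = 0.000000; V(2,2) = max -> 0.000000
  V(1,0) = exp(-r*dt) * [p*21.199622 + (1-p)*4.363972] = 12.216108; exercise = 9.282463; V(1,0) = max -> 12.216108
  V(1,1) = exp(-r*dt) * [p*4.363972 + (1-p)*0.000000] = 2.051637; exercise = 0.000000; V(1,1) = max -> 2.051637
  V(0,0) = exp(-r*dt) * [p*12.216108 + (1-p)*2.051637] = 6.800733; exercise = 0.000000; V(0,0) = max -> 6.800733


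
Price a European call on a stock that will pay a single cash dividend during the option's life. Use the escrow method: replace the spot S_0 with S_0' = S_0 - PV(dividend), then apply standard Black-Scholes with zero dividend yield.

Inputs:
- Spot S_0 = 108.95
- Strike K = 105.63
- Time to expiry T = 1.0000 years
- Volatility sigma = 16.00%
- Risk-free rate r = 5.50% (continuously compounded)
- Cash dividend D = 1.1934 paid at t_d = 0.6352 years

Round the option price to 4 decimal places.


PV(D) = D * exp(-r * t_d) = 1.1934 * 0.96566722 = 1.15242726
S_0' = S_0 - PV(D) = 108.9500 - 1.15242726 = 107.79757274
d1 = (ln(S_0'/K) + (r + sigma^2/2)*T) / (sigma*sqrt(T)) = 0.55070450
d2 = d1 - sigma*sqrt(T) = 0.39070450
exp(-rT) = 0.94648515
N(d1) = 0.70908187; N(d2) = 0.65199216
C = S_0' * N(d1) - K * exp(-rT) * N(d2) = 107.79757274 * 0.70908187 - 105.6300 * 0.94648515 * 0.65199216 = 11.2529

Answer: Price = 11.2529


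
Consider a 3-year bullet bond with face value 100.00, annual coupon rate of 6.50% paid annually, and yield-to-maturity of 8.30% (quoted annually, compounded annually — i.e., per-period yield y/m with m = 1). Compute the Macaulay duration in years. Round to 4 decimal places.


Coupon per period c = face * coupon_rate / m = 6.500000
Periods per year m = 1; per-period yield y/m = 0.083000
Number of cashflows N = 3
Cashflows (t years, CF_t, discount factor 1/(1+y/m)^(m*t), PV):
  t = 1.0000: CF_t = 6.500000, DF = 0.923361, PV = 6.001847
  t = 2.0000: CF_t = 6.500000, DF = 0.852596, PV = 5.541871
  t = 3.0000: CF_t = 106.500000, DF = 0.787254, PV = 83.842504
Price P = sum_t PV_t = 95.386222
Macaulay numerator sum_t t * PV_t:
  t * PV_t at t = 1.0000: 6.001847
  t * PV_t at t = 2.0000: 11.083743
  t * PV_t at t = 3.0000: 251.527511
Macaulay duration D = (sum_t t * PV_t) / P = 268.613100 / 95.386222 = 2.816058

Answer: Macaulay duration = 2.8161 years


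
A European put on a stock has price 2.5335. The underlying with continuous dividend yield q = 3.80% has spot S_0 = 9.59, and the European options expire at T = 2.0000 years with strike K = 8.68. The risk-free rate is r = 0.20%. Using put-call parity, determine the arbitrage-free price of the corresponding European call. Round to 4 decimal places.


Answer: Call price = 2.7763

Derivation:
Put-call parity: C - P = S_0 * exp(-qT) - K * exp(-rT).
S_0 * exp(-qT) = 9.5900 * 0.92681621 = 8.88816742
K * exp(-rT) = 8.6800 * 0.99600799 = 8.64534935
C = P + S*exp(-qT) - K*exp(-rT)
C = 2.5335 + 8.88816742 - 8.64534935 = 2.7763


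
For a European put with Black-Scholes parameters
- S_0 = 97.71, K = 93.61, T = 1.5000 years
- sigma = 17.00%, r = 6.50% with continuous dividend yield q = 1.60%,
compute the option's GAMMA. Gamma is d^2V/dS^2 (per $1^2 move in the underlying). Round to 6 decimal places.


d1 = 0.6630033530; d2 = 0.4547967249
phi(d1) = 0.3202269691; exp(-qT) = 0.9762857098; exp(-rT) = 0.9071023416
Gamma = exp(-qT) * phi(d1) / (S * sigma * sqrt(T)) = 0.9762857098 * 0.3202269691 / (97.7100 * 0.1700 * 1.2247448714) = 0.015367

Answer: Gamma = 0.015367


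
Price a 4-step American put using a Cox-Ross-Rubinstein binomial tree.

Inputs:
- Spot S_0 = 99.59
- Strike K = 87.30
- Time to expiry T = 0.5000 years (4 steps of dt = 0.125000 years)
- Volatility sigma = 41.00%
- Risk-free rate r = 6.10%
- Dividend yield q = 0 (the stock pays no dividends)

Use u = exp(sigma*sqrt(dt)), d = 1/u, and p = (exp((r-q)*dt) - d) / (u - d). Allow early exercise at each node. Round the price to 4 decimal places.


Answer: Price = V(0,0) = 5.3725

Derivation:
dt = T/N = 0.125000
u = exp(sigma*sqrt(dt)) = 1.155990; d = 1/u = 0.865060
p = (exp((r-q)*dt) - d) / (u - d) = 0.490133
Discount per step: exp(-r*dt) = 0.992404
Stock lattice S(k, i) with i counting down-moves:
  k=0: S(0,0) = 99.5900
  k=1: S(1,0) = 115.1250; S(1,1) = 86.1513
  k=2: S(2,0) = 133.0833; S(2,1) = 99.5900; S(2,2) = 74.5260
  k=3: S(3,0) = 153.8430; S(3,1) = 115.1250; S(3,2) = 86.1513; S(3,3) = 64.4694
  k=4: S(4,0) = 177.8409; S(4,1) = 133.0833; S(4,2) = 99.5900; S(4,3) = 74.5260; S(4,4) = 55.7699
Terminal payoffs V(N, i) = max(K - S_T, 0):
  V(4,0) = 0.000000; V(4,1) = 0.000000; V(4,2) = 0.000000; V(4,3) = 12.774006; V(4,4) = 31.530106
Backward induction: V(k, i) = exp(-r*dt) * [p * V(k+1, i) + (1-p) * V(k+1, i+1)]; then take max(V_cont, immediate exercise) for American.
  V(3,0) = exp(-r*dt) * [p*0.000000 + (1-p)*0.000000] = 0.000000; exercise = 0.000000; V(3,0) = max -> 0.000000
  V(3,1) = exp(-r*dt) * [p*0.000000 + (1-p)*0.000000] = 0.000000; exercise = 0.000000; V(3,1) = max -> 0.000000
  V(3,2) = exp(-r*dt) * [p*0.000000 + (1-p)*12.774006] = 6.463567; exercise = 1.148716; V(3,2) = max -> 6.463567
  V(3,3) = exp(-r*dt) * [p*12.774006 + (1-p)*31.530106] = 22.167443; exercise = 22.830575; V(3,3) = max -> 22.830575
  V(2,0) = exp(-r*dt) * [p*0.000000 + (1-p)*0.000000] = 0.000000; exercise = 0.000000; V(2,0) = max -> 0.000000
  V(2,1) = exp(-r*dt) * [p*0.000000 + (1-p)*6.463567] = 3.270524; exercise = 0.000000; V(2,1) = max -> 3.270524
  V(2,2) = exp(-r*dt) * [p*6.463567 + (1-p)*22.830575] = 14.696073; exercise = 12.774006; V(2,2) = max -> 14.696073
  V(1,0) = exp(-r*dt) * [p*0.000000 + (1-p)*3.270524] = 1.654865; exercise = 0.000000; V(1,0) = max -> 1.654865
  V(1,1) = exp(-r*dt) * [p*3.270524 + (1-p)*14.696073] = 9.026937; exercise = 1.148716; V(1,1) = max -> 9.026937
  V(0,0) = exp(-r*dt) * [p*1.654865 + (1-p)*9.026937] = 5.372517; exercise = 0.000000; V(0,0) = max -> 5.372517


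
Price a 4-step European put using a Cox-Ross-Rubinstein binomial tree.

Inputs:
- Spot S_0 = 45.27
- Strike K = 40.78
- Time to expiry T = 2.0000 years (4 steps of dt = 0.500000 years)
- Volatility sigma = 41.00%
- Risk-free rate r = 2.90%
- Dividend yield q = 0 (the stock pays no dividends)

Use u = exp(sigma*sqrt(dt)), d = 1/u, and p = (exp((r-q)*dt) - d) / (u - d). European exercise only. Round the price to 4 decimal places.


dt = T/N = 0.500000
u = exp(sigma*sqrt(dt)) = 1.336312; d = 1/u = 0.748328
p = (exp((r-q)*dt) - d) / (u - d) = 0.452865
Discount per step: exp(-r*dt) = 0.985605
Stock lattice S(k, i) with i counting down-moves:
  k=0: S(0,0) = 45.2700
  k=1: S(1,0) = 60.4949; S(1,1) = 33.8768
  k=2: S(2,0) = 80.8400; S(2,1) = 45.2700; S(2,2) = 25.3510
  k=3: S(3,0) = 108.0275; S(3,1) = 60.4949; S(3,2) = 33.8768; S(3,3) = 18.9708
  k=4: S(4,0) = 144.3585; S(4,1) = 80.8400; S(4,2) = 45.2700; S(4,3) = 25.3510; S(4,4) = 14.1964
Terminal payoffs V(N, i) = max(K - S_T, 0):
  V(4,0) = 0.000000; V(4,1) = 0.000000; V(4,2) = 0.000000; V(4,3) = 15.429030; V(4,4) = 26.583585
Backward induction: V(k, i) = exp(-r*dt) * [p * V(k+1, i) + (1-p) * V(k+1, i+1)].
  V(3,0) = exp(-r*dt) * [p*0.000000 + (1-p)*0.000000] = 0.000000
  V(3,1) = exp(-r*dt) * [p*0.000000 + (1-p)*0.000000] = 0.000000
  V(3,2) = exp(-r*dt) * [p*0.000000 + (1-p)*15.429030] = 8.320237
  V(3,3) = exp(-r*dt) * [p*15.429030 + (1-p)*26.583585] = 21.222113
  V(2,0) = exp(-r*dt) * [p*0.000000 + (1-p)*0.000000] = 0.000000
  V(2,1) = exp(-r*dt) * [p*0.000000 + (1-p)*8.320237] = 4.486760
  V(2,2) = exp(-r*dt) * [p*8.320237 + (1-p)*21.222113] = 15.157912
  V(1,0) = exp(-r*dt) * [p*0.000000 + (1-p)*4.486760] = 2.419524
  V(1,1) = exp(-r*dt) * [p*4.486760 + (1-p)*15.157912] = 10.176682
  V(0,0) = exp(-r*dt) * [p*2.419524 + (1-p)*10.176682] = 6.567809

Answer: Price = V(0,0) = 6.5678


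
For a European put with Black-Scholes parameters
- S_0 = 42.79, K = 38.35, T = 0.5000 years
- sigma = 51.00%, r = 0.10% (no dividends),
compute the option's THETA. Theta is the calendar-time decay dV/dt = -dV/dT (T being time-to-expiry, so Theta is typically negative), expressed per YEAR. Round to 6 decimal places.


d1 = 0.4854770622; d2 = 0.1248526038
phi(d1) = 0.3545937460; exp(-qT) = 1.0000000000; exp(-rT) = 0.9995001250
Theta = -S*exp(-qT)*phi(d1)*sigma/(2*sqrt(T)) + r*K*exp(-rT)*N(-d2) - q*S*exp(-qT)*N(-d1)
N(-d1) = 0.3136689899; N(-d2) = 0.4503201207; sqrt(T) = 0.7071067812
Term 1 = -42.7900 * 1.0000000000 * 0.3545937460 * 0.5100 / (2 * 0.7071067812) = -5.4717788496
Term 2 = 0.0010 * 38.3500 * 0.9995001250 * 0.4503201207 = 0.0172611439
Term 3 = 0 (no dividend yield, q = 0)
Theta = -5.4717788496 + (0.0172611439) + (0.0000000000) = -5.454518

Answer: Theta = -5.454518


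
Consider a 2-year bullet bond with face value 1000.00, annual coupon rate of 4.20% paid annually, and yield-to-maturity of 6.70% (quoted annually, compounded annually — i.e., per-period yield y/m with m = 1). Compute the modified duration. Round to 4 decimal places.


Answer: Modified duration = 1.8358

Derivation:
Coupon per period c = face * coupon_rate / m = 42.000000
Periods per year m = 1; per-period yield y/m = 0.067000
Number of cashflows N = 2
Cashflows (t years, CF_t, discount factor 1/(1+y/m)^(m*t), PV):
  t = 1.0000: CF_t = 42.000000, DF = 0.937207, PV = 39.362699
  t = 2.0000: CF_t = 1042.000000, DF = 0.878357, PV = 915.248193
Price P = sum_t PV_t = 954.610892
First compute Macaulay numerator sum_t t * PV_t:
  t * PV_t at t = 1.0000: 39.362699
  t * PV_t at t = 2.0000: 1830.496386
Macaulay duration D = 1869.859085 / 954.610892 = 1.958766
Modified duration = D / (1 + y/m) = 1.958766 / (1 + 0.067000) = 1.835769


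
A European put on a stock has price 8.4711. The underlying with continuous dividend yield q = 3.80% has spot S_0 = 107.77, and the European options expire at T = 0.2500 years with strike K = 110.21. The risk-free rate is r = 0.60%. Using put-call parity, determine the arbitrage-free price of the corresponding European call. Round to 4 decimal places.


Put-call parity: C - P = S_0 * exp(-qT) - K * exp(-rT).
S_0 * exp(-qT) = 107.7700 * 0.99054498 = 106.75103276
K * exp(-rT) = 110.2100 * 0.99850112 = 110.04480892
C = P + S*exp(-qT) - K*exp(-rT)
C = 8.4711 + 106.75103276 - 110.04480892 = 5.1773

Answer: Call price = 5.1773


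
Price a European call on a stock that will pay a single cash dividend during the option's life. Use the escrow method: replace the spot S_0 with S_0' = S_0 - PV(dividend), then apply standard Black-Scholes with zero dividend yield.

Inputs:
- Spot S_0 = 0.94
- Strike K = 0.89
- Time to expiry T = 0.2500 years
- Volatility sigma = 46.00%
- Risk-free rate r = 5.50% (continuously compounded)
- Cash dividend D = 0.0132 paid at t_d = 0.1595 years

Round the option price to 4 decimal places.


PV(D) = D * exp(-r * t_d) = 0.0132 * 0.99126587 = 0.01308471
S_0' = S_0 - PV(D) = 0.9400 - 0.01308471 = 0.92691529
d1 = (ln(S_0'/K) + (r + sigma^2/2)*T) / (sigma*sqrt(T)) = 0.35148138
d2 = d1 - sigma*sqrt(T) = 0.12148138
exp(-rT) = 0.98634410
N(d1) = 0.63738638; N(d2) = 0.54834512
C = S_0' * N(d1) - K * exp(-rT) * N(d2) = 0.92691529 * 0.63738638 - 0.8900 * 0.98634410 * 0.54834512 = 0.1094

Answer: Price = 0.1094


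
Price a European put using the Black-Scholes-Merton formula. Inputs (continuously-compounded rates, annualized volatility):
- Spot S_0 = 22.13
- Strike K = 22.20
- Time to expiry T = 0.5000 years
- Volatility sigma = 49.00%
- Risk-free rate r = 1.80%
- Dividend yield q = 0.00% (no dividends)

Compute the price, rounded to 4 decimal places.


Answer: Price = 2.9708

Derivation:
d1 = (ln(S/K) + (r - q + 0.5*sigma^2) * T) / (sigma * sqrt(T)) = 0.19010166
d2 = d1 - sigma * sqrt(T) = -0.15638066
exp(-rT) = 0.99104038; exp(-qT) = 1.00000000
P = K * exp(-rT) * N(-d2) - S_0 * exp(-qT) * N(-d1)
N(-d1) = 0.42461473; N(-d2) = 0.56213351
P = 22.2000 * 0.99104038 * 0.56213351 - 22.1300 * 1.00000000 * 0.42461473 = 2.9708


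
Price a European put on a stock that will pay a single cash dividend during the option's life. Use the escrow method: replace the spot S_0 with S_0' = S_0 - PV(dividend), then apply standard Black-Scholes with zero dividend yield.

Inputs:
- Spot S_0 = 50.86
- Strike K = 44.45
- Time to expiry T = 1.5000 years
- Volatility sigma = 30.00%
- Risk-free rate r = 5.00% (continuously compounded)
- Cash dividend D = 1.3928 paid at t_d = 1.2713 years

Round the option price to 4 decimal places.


PV(D) = D * exp(-r * t_d) = 1.3928 * 0.93841312 = 1.30702179
S_0' = S_0 - PV(D) = 50.8600 - 1.30702179 = 49.55297821
d1 = (ln(S_0'/K) + (r + sigma^2/2)*T) / (sigma*sqrt(T)) = 0.68361830
d2 = d1 - sigma*sqrt(T) = 0.31619484
exp(-rT) = 0.92774349
N(-d1) = 0.24710811; N(-d2) = 0.37592731
P = K * exp(-rT) * N(-d2) - S_0' * N(-d1) = 44.4500 * 0.92774349 * 0.37592731 - 49.55297821 * 0.24710811 = 3.2576

Answer: Price = 3.2576


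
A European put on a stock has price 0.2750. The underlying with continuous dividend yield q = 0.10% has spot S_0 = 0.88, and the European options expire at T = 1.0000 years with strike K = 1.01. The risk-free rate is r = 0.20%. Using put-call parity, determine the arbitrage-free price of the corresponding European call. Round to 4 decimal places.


Put-call parity: C - P = S_0 * exp(-qT) - K * exp(-rT).
S_0 * exp(-qT) = 0.8800 * 0.99900050 = 0.87912044
K * exp(-rT) = 1.0100 * 0.99800200 = 1.00798202
C = P + S*exp(-qT) - K*exp(-rT)
C = 0.2750 + 0.87912044 - 1.00798202 = 0.1461

Answer: Call price = 0.1461


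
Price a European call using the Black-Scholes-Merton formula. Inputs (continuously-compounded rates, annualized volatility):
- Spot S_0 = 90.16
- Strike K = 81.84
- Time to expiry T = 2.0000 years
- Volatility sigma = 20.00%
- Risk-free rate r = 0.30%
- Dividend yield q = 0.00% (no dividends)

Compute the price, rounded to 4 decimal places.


d1 = (ln(S/K) + (r - q + 0.5*sigma^2) * T) / (sigma * sqrt(T)) = 0.50494406
d2 = d1 - sigma * sqrt(T) = 0.22210135
exp(-rT) = 0.99401796; exp(-qT) = 1.00000000
C = S_0 * exp(-qT) * N(d1) - K * exp(-rT) * N(d2)
N(d1) = 0.69320094; N(d2) = 0.58788251
C = 90.1600 * 1.00000000 * 0.69320094 - 81.8400 * 0.99401796 * 0.58788251 = 14.6745

Answer: Price = 14.6745


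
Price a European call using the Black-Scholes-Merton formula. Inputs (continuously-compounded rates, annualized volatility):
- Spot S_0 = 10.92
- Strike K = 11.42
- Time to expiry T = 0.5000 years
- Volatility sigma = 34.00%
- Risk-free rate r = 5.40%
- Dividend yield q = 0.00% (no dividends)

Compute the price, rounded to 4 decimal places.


d1 = (ln(S/K) + (r - q + 0.5*sigma^2) * T) / (sigma * sqrt(T)) = 0.04629372
d2 = d1 - sigma * sqrt(T) = -0.19412258
exp(-rT) = 0.97336124; exp(-qT) = 1.00000000
C = S_0 * exp(-qT) * N(d1) - K * exp(-rT) * N(d2)
N(d1) = 0.51846193; N(d2) = 0.42303995
C = 10.9200 * 1.00000000 * 0.51846193 - 11.4200 * 0.97336124 * 0.42303995 = 0.9592

Answer: Price = 0.9592


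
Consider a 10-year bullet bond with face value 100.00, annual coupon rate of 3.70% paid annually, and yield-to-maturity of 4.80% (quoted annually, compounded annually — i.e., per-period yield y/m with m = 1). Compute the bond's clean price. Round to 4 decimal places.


Answer: Price = 91.4230

Derivation:
Coupon per period c = face * coupon_rate / m = 3.700000
Periods per year m = 1; per-period yield y/m = 0.048000
Number of cashflows N = 10
Cashflows (t years, CF_t, discount factor 1/(1+y/m)^(m*t), PV):
  t = 1.0000: CF_t = 3.700000, DF = 0.954198, PV = 3.530534
  t = 2.0000: CF_t = 3.700000, DF = 0.910495, PV = 3.368830
  t = 3.0000: CF_t = 3.700000, DF = 0.868793, PV = 3.214533
  t = 4.0000: CF_t = 3.700000, DF = 0.829001, PV = 3.067302
  t = 5.0000: CF_t = 3.700000, DF = 0.791031, PV = 2.926815
  t = 6.0000: CF_t = 3.700000, DF = 0.754801, PV = 2.792763
  t = 7.0000: CF_t = 3.700000, DF = 0.720230, PV = 2.664850
  t = 8.0000: CF_t = 3.700000, DF = 0.687242, PV = 2.542796
  t = 9.0000: CF_t = 3.700000, DF = 0.655765, PV = 2.426332
  t = 10.0000: CF_t = 103.700000, DF = 0.625730, PV = 64.888230
Price P = sum_t PV_t = 91.422986
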